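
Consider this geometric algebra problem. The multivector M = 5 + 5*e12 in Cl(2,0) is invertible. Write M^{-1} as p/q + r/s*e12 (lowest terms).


M = 5 + 5*e12, where e12^2 = -1.
Since M commutes with its reverse ~M = a - b*e12, M * ~M = a^2 - b^2*e12^2 = a^2 + b^2.
So M^{-1} = ~M / (a^2 + b^2) = (a - b*e12)/(a^2 + b^2).
a^2 + b^2 = 25 + 25 = 50
Scalar part = 5/50 = 1/10
Bivector coeff = -5/50 = -1/10
M^{-1} = 1/10 - 1/10*e12


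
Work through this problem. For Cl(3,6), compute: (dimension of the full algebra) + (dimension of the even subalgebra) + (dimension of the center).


n = 3 + 6 = 9
Total dim = 2^9 = 512
Even subalgebra dim = 2^8 = 256
n is odd, so center dim = 2
Sum = 512 + 256 + 2 = 770


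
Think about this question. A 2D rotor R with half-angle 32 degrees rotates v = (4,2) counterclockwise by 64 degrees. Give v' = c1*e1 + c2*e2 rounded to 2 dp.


Rotor R = cos(32deg) - sin(32deg)*e12
Rotation angle theta = 2 * 32 = 64 degrees
v' = R*v*~R rotates v by theta.
cos(64deg) = 0.4384, sin(64deg) = 0.8988
v'_1 = 4*cos(64deg) - 2*sin(64deg)
= 4*0.4384 - 2*0.8988
= -0.04
v'_2 = 4*sin(64deg) + 2*cos(64deg)
= 4*0.8988 + 2*0.4384
= 4.47
v' = -0.04*e1 + 4.47*e2


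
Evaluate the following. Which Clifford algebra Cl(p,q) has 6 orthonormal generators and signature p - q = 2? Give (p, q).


We need p + q = 6 and p - q = 2.
Adding: 2p = 6 + 2 = 8, so p = 4.
Then q = 6 - 4 = 2.
(p, q) = (4, 2)


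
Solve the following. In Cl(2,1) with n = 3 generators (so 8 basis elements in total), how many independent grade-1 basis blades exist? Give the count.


Number of grade-k basis blades in Cl(p,q) with n = p + q is C(n, k).
n = 2 + 1 = 3
C(3, 1) = 3! / (1! * 2!)
= 6 / (1 * 2)
= 3


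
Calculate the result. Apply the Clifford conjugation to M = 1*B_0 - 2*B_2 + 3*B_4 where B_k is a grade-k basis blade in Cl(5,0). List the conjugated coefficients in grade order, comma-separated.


Clifford conjugate sign for grade k: (-1)^(k(k+1)/2)
Grade 0: (-1)^(0*1/2) = (-1)^0 = 1, coeff 1 -> 1
Grade 2: (-1)^(2*3/2) = (-1)^3 = -1, coeff -2 -> 2
Grade 4: (-1)^(4*5/2) = (-1)^10 = 1, coeff 3 -> 3
Conjugated coefficients: 1, 2, 3


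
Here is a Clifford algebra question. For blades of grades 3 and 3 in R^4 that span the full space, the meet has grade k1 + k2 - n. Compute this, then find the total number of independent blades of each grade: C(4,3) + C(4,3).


Meet grade = grade(A) + grade(B) - n
= 3 + 3 - 4 = 2
C(4,3) = 4
C(4,3) = 4
dim_A + dim_B = 4 + 4 = 8


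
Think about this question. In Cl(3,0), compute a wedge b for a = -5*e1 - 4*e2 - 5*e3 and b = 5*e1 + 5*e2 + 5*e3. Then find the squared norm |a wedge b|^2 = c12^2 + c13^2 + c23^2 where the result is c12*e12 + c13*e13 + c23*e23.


a wedge b = (a1*b2 - a2*b1)*e12 + (a1*b3 - a3*b1)*e13 + (a2*b3 - a3*b2)*e23
e12 coeff: (-5)*5 - (-4)*5 = -25 - (-20) = -5
e13 coeff: (-5)*5 - (-5)*5 = -25 - (-25) = 0
e23 coeff: (-4)*5 - (-5)*5 = -20 - (-25) = 5
|a wedge b|^2 = (-5)^2 + 0^2 + 5^2
= 25 + 0 + 25
= 50


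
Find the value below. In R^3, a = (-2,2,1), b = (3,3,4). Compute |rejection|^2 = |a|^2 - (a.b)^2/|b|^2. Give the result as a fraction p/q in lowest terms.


|a|^2 = (-2)^2 + 2^2 + 1^2 = 9
|b|^2 = 3^2 + 3^2 + 4^2 = 34
a . b = (-2)*3 + 2*3 + 1*4 = 4
(a.b)^2 = 4^2 = 16
|rej|^2 = 9 - 16/34
= (306 - 16)/34
= 290/34
In lowest terms: 145/17


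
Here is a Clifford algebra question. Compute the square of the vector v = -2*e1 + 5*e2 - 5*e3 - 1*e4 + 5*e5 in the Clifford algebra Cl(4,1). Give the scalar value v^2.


v^2 = sum of c_i^2 * e_i^2
Positive signature terms (e_i^2 = +1): (-2)^2 + 5^2 + (-5)^2 + (-1)^2 = 55
Negative signature terms (e_j^2 = -1): 5^2 = 25
v^2 = 55 - 25 = 30


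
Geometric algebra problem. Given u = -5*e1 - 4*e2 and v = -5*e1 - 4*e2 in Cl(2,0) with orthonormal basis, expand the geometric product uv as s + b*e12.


Expand: (-5*e1 - 4*e2)(-5*e1 - 4*e2)
= (-5)*(-5)*e1e1 + (-5)*(-4)*e1e2 + (-4)*(-5)*e2e1 + (-4)*(-4)*e2e2
Using e1^2 = e2^2 = 1, e2e1 = -e1e2:
Scalar part s = (-5)*(-5) + (-4)*(-4) = 25 + 16 = 41
Bivector part b = (-5)*(-4) - (-4)*(-5) = 20 - 20 = 0
uv = 41 + 0*e12


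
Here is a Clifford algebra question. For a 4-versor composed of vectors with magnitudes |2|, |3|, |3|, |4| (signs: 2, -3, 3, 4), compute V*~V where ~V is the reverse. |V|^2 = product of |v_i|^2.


Each vector v_i has |v_i|^2 = s_i^2
Squared scales: 2^2 = 4, (-3)^2 = 9, 3^2 = 9, 4^2 = 16
|V|^2 = 4 * 9 * 9 * 16
= 5184


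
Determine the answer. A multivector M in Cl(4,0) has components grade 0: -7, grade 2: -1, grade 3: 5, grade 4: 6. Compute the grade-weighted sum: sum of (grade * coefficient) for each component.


Grade-weighted sum = sum of grade_k * coefficient_k
0*(-7) = 0
2*(-1) = -2
3*5 = 15
4*6 = 24
Total = 0 + (-2) + 15 + 24 = 37


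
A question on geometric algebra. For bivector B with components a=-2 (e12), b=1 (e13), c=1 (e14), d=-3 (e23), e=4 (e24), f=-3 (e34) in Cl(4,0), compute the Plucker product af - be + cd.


Plucker relation: af - be + cd
a*f = (-2)*(-3) = 6
b*e = 1*4 = 4
c*d = 1*(-3) = -3
af - be + cd = 6 - 4 + (-3)
= -1


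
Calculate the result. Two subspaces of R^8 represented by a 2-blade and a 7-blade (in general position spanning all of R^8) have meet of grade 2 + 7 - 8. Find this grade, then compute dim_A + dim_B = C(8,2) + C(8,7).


Meet grade = grade(A) + grade(B) - n
= 2 + 7 - 8 = 1
C(8,2) = 28
C(8,7) = 8
dim_A + dim_B = 28 + 8 = 36


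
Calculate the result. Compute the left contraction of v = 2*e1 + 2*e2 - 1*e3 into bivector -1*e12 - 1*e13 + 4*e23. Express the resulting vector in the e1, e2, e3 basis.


Left contraction v _| B = <vB>_1 (grade-1 part of the geometric product vB).
Using e1_|e12 = e2, e2_|e12 = -e1, e1_|e13 = e3, e3_|e13 = -e1, e2_|e23 = e3, e3_|e23 = -e2:
e1 coeff: -v2*b12 - v3*b13 = -(2)*(-1) - (-1)*(-1) = 1
e2 coeff: v1*b12 - v3*b23 = (2)*(-1) - (-1)*(4) = 2
e3 coeff: v1*b13 + v2*b23 = (2)*(-1) + (2)*(4) = 6
v _| B = 1*e1 + 2*e2 + 6*e3


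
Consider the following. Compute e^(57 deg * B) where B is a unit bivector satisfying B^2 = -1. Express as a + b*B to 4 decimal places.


For a unit bivector B with B^2 = -1, the exponential series gives
e^(theta*B) = cos(theta) + sin(theta)*B (the GA analogue of Euler's formula).
theta = 57 degrees = 0.994838 rad
cos(57 deg) = 0.5446
sin(57 deg) = 0.8387
exp(theta*B) = 0.5446 + 0.8387*B


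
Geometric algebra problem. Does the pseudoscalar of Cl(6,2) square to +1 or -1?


The pseudoscalar I = e1...e_n (product of all n generators) of Cl(p,q) satisfies I^2 = (-1)^(q + n(n-1)/2).
p = 6, q = 2, n = p + q = 8
n(n-1)/2 = 8 * 7 / 2 = 28
Exponent = q + n(n-1)/2 = 2 + 28 = 30
I^2 = (-1)^30 = +1


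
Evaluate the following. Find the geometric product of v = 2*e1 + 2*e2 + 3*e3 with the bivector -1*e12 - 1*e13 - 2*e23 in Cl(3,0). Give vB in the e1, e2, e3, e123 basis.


vB has grade-1 (vector) and grade-3 (trivector) parts: vB = (v _| B) + (v ^ B).
Vector part <vB>_1:
  e1: -v2*b12 - v3*b13 = -(2)*(-1) - (3)*(-1) = 5
  e2: v1*b12 - v3*b23 = (2)*(-1) - (3)*(-2) = 4
  e3: v1*b13 + v2*b23 = (2)*(-1) + (2)*(-2) = -6
Trivector part <vB>_3:
  e123: v1*b23 - v2*b13 + v3*b12 = (2)*(-2) - (2)*(-1) + (3)*(-1) = -5
vB = 5*e1 + 4*e2 - 6*e3 - 5*e123


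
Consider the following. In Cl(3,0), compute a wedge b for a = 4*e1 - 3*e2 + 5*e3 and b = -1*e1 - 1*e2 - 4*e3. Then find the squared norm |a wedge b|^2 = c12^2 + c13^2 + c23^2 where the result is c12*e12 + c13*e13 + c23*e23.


a wedge b = (a1*b2 - a2*b1)*e12 + (a1*b3 - a3*b1)*e13 + (a2*b3 - a3*b2)*e23
e12 coeff: 4*(-1) - (-3)*(-1) = -4 - 3 = -7
e13 coeff: 4*(-4) - 5*(-1) = -16 - (-5) = -11
e23 coeff: (-3)*(-4) - 5*(-1) = 12 - (-5) = 17
|a wedge b|^2 = (-7)^2 + (-11)^2 + 17^2
= 49 + 121 + 289
= 459


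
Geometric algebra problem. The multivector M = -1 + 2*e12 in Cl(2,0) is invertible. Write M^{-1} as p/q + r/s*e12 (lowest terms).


M = -1 + 2*e12, where e12^2 = -1.
Since M commutes with its reverse ~M = a - b*e12, M * ~M = a^2 - b^2*e12^2 = a^2 + b^2.
So M^{-1} = ~M / (a^2 + b^2) = (a - b*e12)/(a^2 + b^2).
a^2 + b^2 = 1 + 4 = 5
Scalar part = -1/5 = -1/5
Bivector coeff = -2/5 = -2/5
M^{-1} = -1/5 - 2/5*e12


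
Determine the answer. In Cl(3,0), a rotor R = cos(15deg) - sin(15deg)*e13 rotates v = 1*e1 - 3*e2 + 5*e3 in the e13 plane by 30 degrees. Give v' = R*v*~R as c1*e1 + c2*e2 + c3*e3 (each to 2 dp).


Rotor R = cos(15deg) - sin(15deg)*e13
Rotation angle theta = 2 * 15 = 30 degrees in the e13 plane (e1 -> e3).
The component perpendicular to the plane (e2) is invariant: v'_2 = v2 = -3.00
cos(30deg) = 0.8660, sin(30deg) = 0.5000
v'_1 = v1*cos(theta) - v3*sin(theta) = 1*0.8660 - 5*0.5000 = -1.63
v'_3 = v1*sin(theta) + v3*cos(theta) = 1*0.5000 + 5*0.8660 = 4.83
v' = -1.63*e1 - 3.00*e2 + 4.83*e3


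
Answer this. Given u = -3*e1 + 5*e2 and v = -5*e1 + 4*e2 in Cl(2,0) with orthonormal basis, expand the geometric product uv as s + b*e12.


Expand: (-3*e1 + 5*e2)(-5*e1 + 4*e2)
= (-3)*(-5)*e1e1 + (-3)*4*e1e2 + 5*(-5)*e2e1 + 5*4*e2e2
Using e1^2 = e2^2 = 1, e2e1 = -e1e2:
Scalar part s = (-3)*(-5) + 5*4 = 15 + 20 = 35
Bivector part b = (-3)*4 - 5*(-5) = -12 - (-25) = 13
uv = 35 + 13*e12


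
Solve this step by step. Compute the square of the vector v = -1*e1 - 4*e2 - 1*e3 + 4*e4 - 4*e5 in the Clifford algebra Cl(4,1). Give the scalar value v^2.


v^2 = sum of c_i^2 * e_i^2
Positive signature terms (e_i^2 = +1): (-1)^2 + (-4)^2 + (-1)^2 + 4^2 = 34
Negative signature terms (e_j^2 = -1): (-4)^2 = 16
v^2 = 34 - 16 = 18


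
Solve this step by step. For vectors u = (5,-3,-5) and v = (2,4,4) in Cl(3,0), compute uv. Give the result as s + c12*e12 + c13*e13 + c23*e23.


In Cl(3,0): e_i^2 = 1, e_ie_j = -e_je_i for i != j.
Scalar part = u . v = 5*2 + (-3)*4 + (-5)*4
= 10 + (-12) + (-20) = -22
e12 coeff = 5*4 - (-3)*2 = 20 - (-6) = 26
e13 coeff = 5*4 - (-5)*2 = 20 - (-10) = 30
e23 coeff = (-3)*4 - (-5)*4 = -12 - (-20) = 8
uv = -22 + 26*e12 + 30*e13 + 8*e23


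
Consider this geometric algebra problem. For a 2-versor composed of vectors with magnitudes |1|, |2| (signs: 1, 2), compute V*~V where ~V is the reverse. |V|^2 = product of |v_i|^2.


Each vector v_i has |v_i|^2 = s_i^2
Squared scales: 1^2 = 1, 2^2 = 4
|V|^2 = 1 * 4
= 4


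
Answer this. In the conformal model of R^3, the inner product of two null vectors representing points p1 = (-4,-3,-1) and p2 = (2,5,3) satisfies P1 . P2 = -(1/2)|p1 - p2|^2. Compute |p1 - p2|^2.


p1 - p2 = (-6, -8, -4)
|p1 - p2|^2 = (-6)^2 + (-8)^2 + (-4)^2
= 36 + 64 + 16
= 116


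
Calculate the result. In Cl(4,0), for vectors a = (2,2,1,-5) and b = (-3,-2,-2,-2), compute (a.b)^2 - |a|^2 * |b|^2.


a . b = 2*(-3) + 2*(-2) + 1*(-2) + (-5)*(-2)
= -6 + (-4) + (-2) + 10 = -2
|a|^2 = 2^2 + 2^2 + 1^2 + (-5)^2 = 34
|b|^2 = (-3)^2 + (-2)^2 + (-2)^2 + (-2)^2 = 21
(a.b)^2 = (-2)^2 = 4
|a|^2 * |b|^2 = 34 * 21 = 714
Result = 4 - 714 = -710


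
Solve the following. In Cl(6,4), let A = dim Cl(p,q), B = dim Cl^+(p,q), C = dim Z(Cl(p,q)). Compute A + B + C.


n = 6 + 4 = 10
Total dim = 2^10 = 1024
Even subalgebra dim = 2^9 = 512
n is even, so center dim = 1
Sum = 1024 + 512 + 1 = 1537


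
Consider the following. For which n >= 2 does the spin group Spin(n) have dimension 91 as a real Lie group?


dim Spin(n) = dim so(n) = n(n-1)/2.
Solve n(n-1)/2 = 91, i.e. n^2 - n - 182 = 0.
Discriminant = 1 + 8*91 = 729
n = (1 + sqrt(729))/2 = (1 + 27)/2 = 14


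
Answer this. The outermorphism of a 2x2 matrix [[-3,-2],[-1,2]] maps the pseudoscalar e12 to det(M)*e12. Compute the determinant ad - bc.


The outermorphism of a linear map f sends e1^e2 to f(e1)^f(e2).
f(e1) = -3*e1 - 1*e2
f(e2) = -2*e1 + 2*e2
f(e1) ^ f(e2) = (-3*e1 - 1*e2) ^ (-2*e1 + 2*e2)
= (-3)*2*e12 + (-1)*(-2)*e21
= (-6 - 2)*e12
= -8*e12
Coefficient = -8


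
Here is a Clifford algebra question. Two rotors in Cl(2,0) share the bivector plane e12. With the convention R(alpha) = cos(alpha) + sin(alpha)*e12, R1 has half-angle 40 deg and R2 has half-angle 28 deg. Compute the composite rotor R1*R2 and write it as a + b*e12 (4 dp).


Same-plane rotors commute and their half-angles add:
R1*R2 = cos(a1 + a2) + sin(a1 + a2)*e12.
a1 + a2 = 40 + 28 = 68 deg
cos(68 deg) = 0.3746
sin(68 deg) = 0.9272
R1*R2 = 0.3746 + 0.9272*e12


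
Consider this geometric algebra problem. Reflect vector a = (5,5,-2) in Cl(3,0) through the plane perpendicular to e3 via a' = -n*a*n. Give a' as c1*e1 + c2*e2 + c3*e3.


Reflection formula: a' = -n*a*n, with n = e3 (unit vector, n^2 = 1).
For reflection through hyperplane perp to e3:
The component along e3 flips sign, others stay.
a = (5, 5, -2)
a' = (5, 5, 2)
a' = 5*e1 + 5*e2 + 2*e3


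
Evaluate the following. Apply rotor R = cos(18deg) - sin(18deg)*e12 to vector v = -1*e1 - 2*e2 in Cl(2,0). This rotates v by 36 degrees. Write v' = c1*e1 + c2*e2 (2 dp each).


Rotor R = cos(18deg) - sin(18deg)*e12
Rotation angle theta = 2 * 18 = 36 degrees
v' = R*v*~R rotates v by theta.
cos(36deg) = 0.8090, sin(36deg) = 0.5878
v'_1 = -1*cos(36deg) - (-2)*sin(36deg)
= -1*0.8090 - (-2)*0.5878
= 0.37
v'_2 = -1*sin(36deg) + (-2)*cos(36deg)
= -1*0.5878 + (-2)*0.8090
= -2.21
v' = 0.37*e1 - 2.21*e2


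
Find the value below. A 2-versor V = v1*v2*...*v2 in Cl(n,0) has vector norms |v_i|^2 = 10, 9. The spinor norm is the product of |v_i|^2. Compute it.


Spinor norm N(V) = |v1|^2 * |v2|^2 * ... * |v2|^2
= 10 * 9
Running product: 10, 90
N(V) = 90


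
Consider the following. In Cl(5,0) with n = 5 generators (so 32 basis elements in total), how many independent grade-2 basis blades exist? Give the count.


Number of grade-k basis blades in Cl(p,q) with n = p + q is C(n, k).
n = 5 + 0 = 5
C(5, 2) = 5! / (2! * 3!)
= 120 / (2 * 6)
= 10


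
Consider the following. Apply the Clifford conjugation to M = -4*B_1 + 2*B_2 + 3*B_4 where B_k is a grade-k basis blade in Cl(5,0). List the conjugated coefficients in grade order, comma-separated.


Clifford conjugate sign for grade k: (-1)^(k(k+1)/2)
Grade 1: (-1)^(1*2/2) = (-1)^1 = -1, coeff -4 -> 4
Grade 2: (-1)^(2*3/2) = (-1)^3 = -1, coeff 2 -> -2
Grade 4: (-1)^(4*5/2) = (-1)^10 = 1, coeff 3 -> 3
Conjugated coefficients: 4, -2, 3


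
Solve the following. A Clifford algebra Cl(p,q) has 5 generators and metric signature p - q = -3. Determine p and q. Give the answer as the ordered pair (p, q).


We need p + q = 5 and p - q = -3.
Adding: 2p = 5 + (-3) = 2, so p = 1.
Then q = 5 - 1 = 4.
(p, q) = (1, 4)


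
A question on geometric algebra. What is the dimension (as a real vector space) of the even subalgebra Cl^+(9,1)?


Even subalgebra dimension = 2^(n-1)
n = 9 + 1 = 10
2^(10 - 1) = 2^9 = 512
Verification: sum of C(10,k) for even k = 1 + 45 + 210 + 210 + 45 + 1 = 512
Result = 512


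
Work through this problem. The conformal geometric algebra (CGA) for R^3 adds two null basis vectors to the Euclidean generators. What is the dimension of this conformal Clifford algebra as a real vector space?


The conformal model of R^3 uses Cl(4,1): the 3 Euclidean generators plus two extra orthogonal generators e+ (e+^2 = +1) and e- (e-^2 = -1), from which the null vectors e0, einf are built.
Number of generators m = 3 + 2 = 5.
dim Cl(p,q) = 2^m = 2^5 = 32


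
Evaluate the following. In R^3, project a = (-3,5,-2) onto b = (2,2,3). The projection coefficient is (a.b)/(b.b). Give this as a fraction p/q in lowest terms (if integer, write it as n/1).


Projection coefficient = (a . b) / (b . b)
a . b = (-3)*2 + 5*2 + (-2)*3
= -6 + 10 + (-6) = -2
b . b = 2^2 + 2^2 + 3^2
= 4 + 4 + 9 = 17
Coefficient = -2/17
In lowest terms: -2/17


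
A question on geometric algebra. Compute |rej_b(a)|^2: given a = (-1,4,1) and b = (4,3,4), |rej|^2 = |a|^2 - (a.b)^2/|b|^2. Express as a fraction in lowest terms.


|a|^2 = (-1)^2 + 4^2 + 1^2 = 18
|b|^2 = 4^2 + 3^2 + 4^2 = 41
a . b = (-1)*4 + 4*3 + 1*4 = 12
(a.b)^2 = 12^2 = 144
|rej|^2 = 18 - 144/41
= (738 - 144)/41
= 594/41
In lowest terms: 594/41


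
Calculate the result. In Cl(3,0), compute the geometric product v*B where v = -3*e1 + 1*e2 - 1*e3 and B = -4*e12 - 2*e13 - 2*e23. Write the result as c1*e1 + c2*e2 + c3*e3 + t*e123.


vB has grade-1 (vector) and grade-3 (trivector) parts: vB = (v _| B) + (v ^ B).
Vector part <vB>_1:
  e1: -v2*b12 - v3*b13 = -(1)*(-4) - (-1)*(-2) = 2
  e2: v1*b12 - v3*b23 = (-3)*(-4) - (-1)*(-2) = 10
  e3: v1*b13 + v2*b23 = (-3)*(-2) + (1)*(-2) = 4
Trivector part <vB>_3:
  e123: v1*b23 - v2*b13 + v3*b12 = (-3)*(-2) - (1)*(-2) + (-1)*(-4) = 12
vB = 2*e1 + 10*e2 + 4*e3 + 12*e123


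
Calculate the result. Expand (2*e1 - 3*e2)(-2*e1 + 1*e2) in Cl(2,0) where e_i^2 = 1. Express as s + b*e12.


Expand: (2*e1 - 3*e2)(-2*e1 + 1*e2)
= 2*(-2)*e1e1 + 2*1*e1e2 + (-3)*(-2)*e2e1 + (-3)*1*e2e2
Using e1^2 = e2^2 = 1, e2e1 = -e1e2:
Scalar part s = 2*(-2) + (-3)*1 = -4 + (-3) = -7
Bivector part b = 2*1 - (-3)*(-2) = 2 - 6 = -4
uv = -7 - 4*e12


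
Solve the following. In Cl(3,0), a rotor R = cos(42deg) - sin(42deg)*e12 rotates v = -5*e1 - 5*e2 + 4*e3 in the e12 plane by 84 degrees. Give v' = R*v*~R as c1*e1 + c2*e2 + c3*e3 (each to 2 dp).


Rotor R = cos(42deg) - sin(42deg)*e12
Rotation angle theta = 2 * 42 = 84 degrees in the e12 plane (e1 -> e2).
The component perpendicular to the plane (e3) is invariant: v'_3 = v3 = 4.00
cos(84deg) = 0.1045, sin(84deg) = 0.9945
v'_1 = v1*cos(theta) - v2*sin(theta) = -5*0.1045 - (-5)*0.9945 = 4.45
v'_2 = v1*sin(theta) + v2*cos(theta) = -5*0.9945 + (-5)*0.1045 = -5.50
v' = 4.45*e1 - 5.50*e2 + 4.00*e3


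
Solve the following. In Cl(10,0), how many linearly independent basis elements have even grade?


Even subalgebra dimension = 2^(n-1)
n = 10 + 0 = 10
2^(10 - 1) = 2^9 = 512
Verification: sum of C(10,k) for even k = 1 + 45 + 210 + 210 + 45 + 1 = 512
Result = 512


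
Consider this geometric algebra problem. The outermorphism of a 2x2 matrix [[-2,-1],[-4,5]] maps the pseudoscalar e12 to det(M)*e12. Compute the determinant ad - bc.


The outermorphism of a linear map f sends e1^e2 to f(e1)^f(e2).
f(e1) = -2*e1 - 4*e2
f(e2) = -1*e1 + 5*e2
f(e1) ^ f(e2) = (-2*e1 - 4*e2) ^ (-1*e1 + 5*e2)
= (-2)*5*e12 + (-4)*(-1)*e21
= (-10 - 4)*e12
= -14*e12
Coefficient = -14


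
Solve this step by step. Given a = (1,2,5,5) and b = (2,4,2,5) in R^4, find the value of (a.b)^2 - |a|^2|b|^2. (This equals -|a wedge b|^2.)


a . b = 1*2 + 2*4 + 5*2 + 5*5
= 2 + 8 + 10 + 25 = 45
|a|^2 = 1^2 + 2^2 + 5^2 + 5^2 = 55
|b|^2 = 2^2 + 4^2 + 2^2 + 5^2 = 49
(a.b)^2 = 45^2 = 2025
|a|^2 * |b|^2 = 55 * 49 = 2695
Result = 2025 - 2695 = -670


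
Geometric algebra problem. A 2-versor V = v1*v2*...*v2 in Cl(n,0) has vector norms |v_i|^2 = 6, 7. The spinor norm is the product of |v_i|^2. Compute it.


Spinor norm N(V) = |v1|^2 * |v2|^2 * ... * |v2|^2
= 6 * 7
Running product: 6, 42
N(V) = 42


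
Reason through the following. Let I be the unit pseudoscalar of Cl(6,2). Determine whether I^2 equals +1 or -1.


The pseudoscalar I = e1...e_n (product of all n generators) of Cl(p,q) satisfies I^2 = (-1)^(q + n(n-1)/2).
p = 6, q = 2, n = p + q = 8
n(n-1)/2 = 8 * 7 / 2 = 28
Exponent = q + n(n-1)/2 = 2 + 28 = 30
I^2 = (-1)^30 = +1


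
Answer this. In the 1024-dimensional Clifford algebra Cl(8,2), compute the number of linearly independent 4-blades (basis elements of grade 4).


Number of grade-k basis blades in Cl(p,q) with n = p + q is C(n, k).
n = 8 + 2 = 10
C(10, 4) = 10! / (4! * 6!)
= 3628800 / (24 * 720)
= 210


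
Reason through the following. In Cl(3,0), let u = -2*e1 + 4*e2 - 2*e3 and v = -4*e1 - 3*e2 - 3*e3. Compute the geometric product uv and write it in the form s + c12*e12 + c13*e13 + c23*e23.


In Cl(3,0): e_i^2 = 1, e_ie_j = -e_je_i for i != j.
Scalar part = u . v = (-2)*(-4) + 4*(-3) + (-2)*(-3)
= 8 + (-12) + 6 = 2
e12 coeff = (-2)*(-3) - 4*(-4) = 6 - (-16) = 22
e13 coeff = (-2)*(-3) - (-2)*(-4) = 6 - 8 = -2
e23 coeff = 4*(-3) - (-2)*(-3) = -12 - 6 = -18
uv = 2 + 22*e12 - 2*e13 - 18*e23


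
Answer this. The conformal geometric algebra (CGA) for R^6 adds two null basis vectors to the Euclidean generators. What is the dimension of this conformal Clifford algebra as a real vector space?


The conformal model of R^6 uses Cl(7,1): the 6 Euclidean generators plus two extra orthogonal generators e+ (e+^2 = +1) and e- (e-^2 = -1), from which the null vectors e0, einf are built.
Number of generators m = 6 + 2 = 8.
dim Cl(p,q) = 2^m = 2^8 = 256


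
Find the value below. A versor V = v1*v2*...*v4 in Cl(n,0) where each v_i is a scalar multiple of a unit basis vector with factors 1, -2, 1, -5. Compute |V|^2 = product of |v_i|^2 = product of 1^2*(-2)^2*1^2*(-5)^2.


Each vector v_i has |v_i|^2 = s_i^2
Squared scales: 1^2 = 1, (-2)^2 = 4, 1^2 = 1, (-5)^2 = 25
|V|^2 = 1 * 4 * 1 * 25
= 100


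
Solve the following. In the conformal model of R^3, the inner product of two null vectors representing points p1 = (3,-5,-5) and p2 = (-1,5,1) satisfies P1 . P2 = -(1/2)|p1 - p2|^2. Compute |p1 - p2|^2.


p1 - p2 = (4, -10, -6)
|p1 - p2|^2 = 4^2 + (-10)^2 + (-6)^2
= 16 + 100 + 36
= 152


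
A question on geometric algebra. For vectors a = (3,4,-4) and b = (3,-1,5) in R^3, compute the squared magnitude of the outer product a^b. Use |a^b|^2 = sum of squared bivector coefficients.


a wedge b = (a1*b2 - a2*b1)*e12 + (a1*b3 - a3*b1)*e13 + (a2*b3 - a3*b2)*e23
e12 coeff: 3*(-1) - 4*3 = -3 - 12 = -15
e13 coeff: 3*5 - (-4)*3 = 15 - (-12) = 27
e23 coeff: 4*5 - (-4)*(-1) = 20 - 4 = 16
|a wedge b|^2 = (-15)^2 + 27^2 + 16^2
= 225 + 729 + 256
= 1210


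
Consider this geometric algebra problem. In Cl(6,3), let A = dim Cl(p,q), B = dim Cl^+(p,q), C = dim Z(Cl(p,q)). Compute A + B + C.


n = 6 + 3 = 9
Total dim = 2^9 = 512
Even subalgebra dim = 2^8 = 256
n is odd, so center dim = 2
Sum = 512 + 256 + 2 = 770


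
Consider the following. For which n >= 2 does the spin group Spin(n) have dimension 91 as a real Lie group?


dim Spin(n) = dim so(n) = n(n-1)/2.
Solve n(n-1)/2 = 91, i.e. n^2 - n - 182 = 0.
Discriminant = 1 + 8*91 = 729
n = (1 + sqrt(729))/2 = (1 + 27)/2 = 14


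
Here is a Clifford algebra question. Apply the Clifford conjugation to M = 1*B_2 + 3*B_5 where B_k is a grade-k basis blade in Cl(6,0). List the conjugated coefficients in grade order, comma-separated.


Clifford conjugate sign for grade k: (-1)^(k(k+1)/2)
Grade 2: (-1)^(2*3/2) = (-1)^3 = -1, coeff 1 -> -1
Grade 5: (-1)^(5*6/2) = (-1)^15 = -1, coeff 3 -> -3
Conjugated coefficients: -1, -3


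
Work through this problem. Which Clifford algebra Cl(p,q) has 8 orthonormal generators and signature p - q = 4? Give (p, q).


We need p + q = 8 and p - q = 4.
Adding: 2p = 8 + 4 = 12, so p = 6.
Then q = 8 - 6 = 2.
(p, q) = (6, 2)


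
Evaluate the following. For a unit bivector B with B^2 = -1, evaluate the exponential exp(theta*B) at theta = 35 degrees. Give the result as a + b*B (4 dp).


For a unit bivector B with B^2 = -1, the exponential series gives
e^(theta*B) = cos(theta) + sin(theta)*B (the GA analogue of Euler's formula).
theta = 35 degrees = 0.610865 rad
cos(35 deg) = 0.8192
sin(35 deg) = 0.5736
exp(theta*B) = 0.8192 + 0.5736*B


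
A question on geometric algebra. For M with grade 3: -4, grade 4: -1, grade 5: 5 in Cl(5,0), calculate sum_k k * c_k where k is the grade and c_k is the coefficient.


Grade-weighted sum = sum of grade_k * coefficient_k
3*(-4) = -12
4*(-1) = -4
5*5 = 25
Total = -12 + (-4) + 25 = 9


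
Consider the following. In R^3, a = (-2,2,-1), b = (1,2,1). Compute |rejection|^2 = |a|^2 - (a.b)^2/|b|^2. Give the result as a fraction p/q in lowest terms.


|a|^2 = (-2)^2 + 2^2 + (-1)^2 = 9
|b|^2 = 1^2 + 2^2 + 1^2 = 6
a . b = (-2)*1 + 2*2 + (-1)*1 = 1
(a.b)^2 = 1^2 = 1
|rej|^2 = 9 - 1/6
= (54 - 1)/6
= 53/6
In lowest terms: 53/6


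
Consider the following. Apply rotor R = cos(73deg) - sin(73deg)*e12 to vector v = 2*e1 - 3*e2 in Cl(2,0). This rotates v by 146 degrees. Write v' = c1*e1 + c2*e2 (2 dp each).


Rotor R = cos(73deg) - sin(73deg)*e12
Rotation angle theta = 2 * 73 = 146 degrees
v' = R*v*~R rotates v by theta.
cos(146deg) = -0.8290, sin(146deg) = 0.5592
v'_1 = 2*cos(146deg) - (-3)*sin(146deg)
= 2*(-0.8290) - (-3)*0.5592
= 0.02
v'_2 = 2*sin(146deg) + (-3)*cos(146deg)
= 2*0.5592 + (-3)*(-0.8290)
= 3.61
v' = 0.02*e1 + 3.61*e2


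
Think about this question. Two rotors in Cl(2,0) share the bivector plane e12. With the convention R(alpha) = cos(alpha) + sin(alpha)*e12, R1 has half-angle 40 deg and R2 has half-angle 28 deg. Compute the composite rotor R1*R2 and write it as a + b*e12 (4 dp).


Same-plane rotors commute and their half-angles add:
R1*R2 = cos(a1 + a2) + sin(a1 + a2)*e12.
a1 + a2 = 40 + 28 = 68 deg
cos(68 deg) = 0.3746
sin(68 deg) = 0.9272
R1*R2 = 0.3746 + 0.9272*e12


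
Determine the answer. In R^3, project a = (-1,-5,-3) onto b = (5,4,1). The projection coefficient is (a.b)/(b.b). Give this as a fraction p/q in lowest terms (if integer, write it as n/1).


Projection coefficient = (a . b) / (b . b)
a . b = (-1)*5 + (-5)*4 + (-3)*1
= -5 + (-20) + (-3) = -28
b . b = 5^2 + 4^2 + 1^2
= 25 + 16 + 1 = 42
Coefficient = -28/42
In lowest terms: -2/3


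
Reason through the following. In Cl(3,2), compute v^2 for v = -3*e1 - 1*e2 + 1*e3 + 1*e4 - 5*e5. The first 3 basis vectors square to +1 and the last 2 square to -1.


v^2 = sum of c_i^2 * e_i^2
Positive signature terms (e_i^2 = +1): (-3)^2 + (-1)^2 + 1^2 = 11
Negative signature terms (e_j^2 = -1): 1^2 + (-5)^2 = 26
v^2 = 11 - 26 = -15


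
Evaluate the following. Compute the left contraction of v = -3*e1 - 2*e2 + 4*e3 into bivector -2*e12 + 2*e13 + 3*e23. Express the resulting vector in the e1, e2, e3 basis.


Left contraction v _| B = <vB>_1 (grade-1 part of the geometric product vB).
Using e1_|e12 = e2, e2_|e12 = -e1, e1_|e13 = e3, e3_|e13 = -e1, e2_|e23 = e3, e3_|e23 = -e2:
e1 coeff: -v2*b12 - v3*b13 = -(-2)*(-2) - (4)*(2) = -12
e2 coeff: v1*b12 - v3*b23 = (-3)*(-2) - (4)*(3) = -6
e3 coeff: v1*b13 + v2*b23 = (-3)*(2) + (-2)*(3) = -12
v _| B = -12*e1 - 6*e2 - 12*e3


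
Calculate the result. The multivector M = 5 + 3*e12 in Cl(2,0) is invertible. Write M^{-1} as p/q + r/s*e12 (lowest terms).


M = 5 + 3*e12, where e12^2 = -1.
Since M commutes with its reverse ~M = a - b*e12, M * ~M = a^2 - b^2*e12^2 = a^2 + b^2.
So M^{-1} = ~M / (a^2 + b^2) = (a - b*e12)/(a^2 + b^2).
a^2 + b^2 = 25 + 9 = 34
Scalar part = 5/34 = 5/34
Bivector coeff = -3/34 = -3/34
M^{-1} = 5/34 - 3/34*e12


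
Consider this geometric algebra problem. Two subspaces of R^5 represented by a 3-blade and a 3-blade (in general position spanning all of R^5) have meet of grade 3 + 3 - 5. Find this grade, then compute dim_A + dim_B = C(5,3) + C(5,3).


Meet grade = grade(A) + grade(B) - n
= 3 + 3 - 5 = 1
C(5,3) = 10
C(5,3) = 10
dim_A + dim_B = 10 + 10 = 20


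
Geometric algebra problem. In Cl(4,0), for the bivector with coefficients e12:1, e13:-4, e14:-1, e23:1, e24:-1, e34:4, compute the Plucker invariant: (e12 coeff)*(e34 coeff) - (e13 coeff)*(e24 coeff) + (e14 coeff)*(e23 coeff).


Plucker relation: af - be + cd
a*f = 1*4 = 4
b*e = (-4)*(-1) = 4
c*d = (-1)*1 = -1
af - be + cd = 4 - 4 + (-1)
= -1


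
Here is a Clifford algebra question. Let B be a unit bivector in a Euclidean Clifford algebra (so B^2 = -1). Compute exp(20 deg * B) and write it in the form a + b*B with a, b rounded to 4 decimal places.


For a unit bivector B with B^2 = -1, the exponential series gives
e^(theta*B) = cos(theta) + sin(theta)*B (the GA analogue of Euler's formula).
theta = 20 degrees = 0.349066 rad
cos(20 deg) = 0.9397
sin(20 deg) = 0.3420
exp(theta*B) = 0.9397 + 0.3420*B


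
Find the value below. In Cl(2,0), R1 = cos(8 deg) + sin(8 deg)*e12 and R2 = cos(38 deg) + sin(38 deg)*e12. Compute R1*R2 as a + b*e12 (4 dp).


Same-plane rotors commute and their half-angles add:
R1*R2 = cos(a1 + a2) + sin(a1 + a2)*e12.
a1 + a2 = 8 + 38 = 46 deg
cos(46 deg) = 0.6947
sin(46 deg) = 0.7193
R1*R2 = 0.6947 + 0.7193*e12


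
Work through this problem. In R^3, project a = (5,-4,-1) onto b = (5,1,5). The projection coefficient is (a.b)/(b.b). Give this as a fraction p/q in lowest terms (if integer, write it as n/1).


Projection coefficient = (a . b) / (b . b)
a . b = 5*5 + (-4)*1 + (-1)*5
= 25 + (-4) + (-5) = 16
b . b = 5^2 + 1^2 + 5^2
= 25 + 1 + 25 = 51
Coefficient = 16/51
In lowest terms: 16/51


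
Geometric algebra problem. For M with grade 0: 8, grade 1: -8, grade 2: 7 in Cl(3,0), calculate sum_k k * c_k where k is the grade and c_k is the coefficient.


Grade-weighted sum = sum of grade_k * coefficient_k
0*8 = 0
1*(-8) = -8
2*7 = 14
Total = 0 + (-8) + 14 = 6


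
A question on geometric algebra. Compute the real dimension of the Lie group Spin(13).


Spin(n) double-covers SO(n); both have Lie algebra so(n) of dimension n(n-1)/2.
n = 13
n(n-1) = 13 * 12 = 156
dim Spin(13) = 156/2 = 78


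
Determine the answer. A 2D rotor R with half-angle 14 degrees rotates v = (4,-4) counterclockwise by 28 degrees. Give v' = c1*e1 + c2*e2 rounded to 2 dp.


Rotor R = cos(14deg) - sin(14deg)*e12
Rotation angle theta = 2 * 14 = 28 degrees
v' = R*v*~R rotates v by theta.
cos(28deg) = 0.8829, sin(28deg) = 0.4695
v'_1 = 4*cos(28deg) - (-4)*sin(28deg)
= 4*0.8829 - (-4)*0.4695
= 5.41
v'_2 = 4*sin(28deg) + (-4)*cos(28deg)
= 4*0.4695 + (-4)*0.8829
= -1.65
v' = 5.41*e1 - 1.65*e2


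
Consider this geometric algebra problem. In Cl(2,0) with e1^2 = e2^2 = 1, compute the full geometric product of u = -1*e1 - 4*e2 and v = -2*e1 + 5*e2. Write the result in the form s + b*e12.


Expand: (-1*e1 - 4*e2)(-2*e1 + 5*e2)
= (-1)*(-2)*e1e1 + (-1)*5*e1e2 + (-4)*(-2)*e2e1 + (-4)*5*e2e2
Using e1^2 = e2^2 = 1, e2e1 = -e1e2:
Scalar part s = (-1)*(-2) + (-4)*5 = 2 + (-20) = -18
Bivector part b = (-1)*5 - (-4)*(-2) = -5 - 8 = -13
uv = -18 - 13*e12


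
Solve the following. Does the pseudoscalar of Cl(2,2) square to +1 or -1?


The pseudoscalar I = e1...e_n (product of all n generators) of Cl(p,q) satisfies I^2 = (-1)^(q + n(n-1)/2).
p = 2, q = 2, n = p + q = 4
n(n-1)/2 = 4 * 3 / 2 = 6
Exponent = q + n(n-1)/2 = 2 + 6 = 8
I^2 = (-1)^8 = +1


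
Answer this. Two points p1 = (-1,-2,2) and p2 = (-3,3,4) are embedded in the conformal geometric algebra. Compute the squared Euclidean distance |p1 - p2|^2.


p1 - p2 = (2, -5, -2)
|p1 - p2|^2 = 2^2 + (-5)^2 + (-2)^2
= 4 + 25 + 4
= 33


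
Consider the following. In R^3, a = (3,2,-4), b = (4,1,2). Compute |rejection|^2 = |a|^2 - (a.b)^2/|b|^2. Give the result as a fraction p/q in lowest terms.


|a|^2 = 3^2 + 2^2 + (-4)^2 = 29
|b|^2 = 4^2 + 1^2 + 2^2 = 21
a . b = 3*4 + 2*1 + (-4)*2 = 6
(a.b)^2 = 6^2 = 36
|rej|^2 = 29 - 36/21
= (609 - 36)/21
= 573/21
In lowest terms: 191/7


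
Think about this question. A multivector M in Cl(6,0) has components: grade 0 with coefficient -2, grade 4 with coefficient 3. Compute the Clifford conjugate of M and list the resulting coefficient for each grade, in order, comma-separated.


Clifford conjugate sign for grade k: (-1)^(k(k+1)/2)
Grade 0: (-1)^(0*1/2) = (-1)^0 = 1, coeff -2 -> -2
Grade 4: (-1)^(4*5/2) = (-1)^10 = 1, coeff 3 -> 3
Conjugated coefficients: -2, 3


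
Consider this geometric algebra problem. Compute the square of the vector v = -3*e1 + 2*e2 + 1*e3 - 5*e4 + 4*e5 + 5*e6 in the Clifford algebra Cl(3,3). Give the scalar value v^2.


v^2 = sum of c_i^2 * e_i^2
Positive signature terms (e_i^2 = +1): (-3)^2 + 2^2 + 1^2 = 14
Negative signature terms (e_j^2 = -1): (-5)^2 + 4^2 + 5^2 = 66
v^2 = 14 - 66 = -52


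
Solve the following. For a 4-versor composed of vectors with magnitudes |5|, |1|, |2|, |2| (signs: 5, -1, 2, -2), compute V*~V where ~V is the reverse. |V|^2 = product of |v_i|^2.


Each vector v_i has |v_i|^2 = s_i^2
Squared scales: 5^2 = 25, (-1)^2 = 1, 2^2 = 4, (-2)^2 = 4
|V|^2 = 25 * 1 * 4 * 4
= 400


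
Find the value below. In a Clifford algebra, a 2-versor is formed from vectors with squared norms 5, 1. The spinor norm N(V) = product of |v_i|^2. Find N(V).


Spinor norm N(V) = |v1|^2 * |v2|^2 * ... * |v2|^2
= 5 * 1
Running product: 5, 5
N(V) = 5


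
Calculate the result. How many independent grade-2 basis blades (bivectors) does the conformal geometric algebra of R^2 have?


The conformal model of R^2 uses Cl(3,1) with m = 2 + 2 = 4 generators.
Number of grade-2 blades = C(m, 2) = C(4, 2)
= 4*3/2 = 6


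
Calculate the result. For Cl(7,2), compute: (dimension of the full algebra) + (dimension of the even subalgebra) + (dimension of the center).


n = 7 + 2 = 9
Total dim = 2^9 = 512
Even subalgebra dim = 2^8 = 256
n is odd, so center dim = 2
Sum = 512 + 256 + 2 = 770


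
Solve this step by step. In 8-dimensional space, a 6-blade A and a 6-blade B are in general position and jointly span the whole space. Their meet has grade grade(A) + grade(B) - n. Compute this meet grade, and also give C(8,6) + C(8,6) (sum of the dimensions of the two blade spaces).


Meet grade = grade(A) + grade(B) - n
= 6 + 6 - 8 = 4
C(8,6) = 28
C(8,6) = 28
dim_A + dim_B = 28 + 28 = 56


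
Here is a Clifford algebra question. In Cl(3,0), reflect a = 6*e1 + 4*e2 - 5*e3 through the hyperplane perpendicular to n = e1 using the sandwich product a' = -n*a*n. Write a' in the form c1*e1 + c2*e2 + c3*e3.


Reflection formula: a' = -n*a*n, with n = e1 (unit vector, n^2 = 1).
For reflection through hyperplane perp to e1:
The component along e1 flips sign, others stay.
a = (6, 4, -5)
a' = (-6, 4, -5)
a' = -6*e1 + 4*e2 - 5*e3


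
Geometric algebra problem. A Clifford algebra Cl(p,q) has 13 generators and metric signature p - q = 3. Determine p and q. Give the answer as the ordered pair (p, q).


We need p + q = 13 and p - q = 3.
Adding: 2p = 13 + 3 = 16, so p = 8.
Then q = 13 - 8 = 5.
(p, q) = (8, 5)


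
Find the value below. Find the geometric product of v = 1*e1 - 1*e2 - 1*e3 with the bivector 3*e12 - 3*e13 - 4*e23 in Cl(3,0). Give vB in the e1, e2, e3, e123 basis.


vB has grade-1 (vector) and grade-3 (trivector) parts: vB = (v _| B) + (v ^ B).
Vector part <vB>_1:
  e1: -v2*b12 - v3*b13 = -(-1)*(3) - (-1)*(-3) = 0
  e2: v1*b12 - v3*b23 = (1)*(3) - (-1)*(-4) = -1
  e3: v1*b13 + v2*b23 = (1)*(-3) + (-1)*(-4) = 1
Trivector part <vB>_3:
  e123: v1*b23 - v2*b13 + v3*b12 = (1)*(-4) - (-1)*(-3) + (-1)*(3) = -10
vB = 0*e1 - 1*e2 + 1*e3 - 10*e123


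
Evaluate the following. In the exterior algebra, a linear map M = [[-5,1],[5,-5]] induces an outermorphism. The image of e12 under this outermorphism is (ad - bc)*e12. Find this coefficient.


The outermorphism of a linear map f sends e1^e2 to f(e1)^f(e2).
f(e1) = -5*e1 + 5*e2
f(e2) = 1*e1 - 5*e2
f(e1) ^ f(e2) = (-5*e1 + 5*e2) ^ (1*e1 - 5*e2)
= (-5)*(-5)*e12 + 5*1*e21
= (25 - 5)*e12
= 20*e12
Coefficient = 20


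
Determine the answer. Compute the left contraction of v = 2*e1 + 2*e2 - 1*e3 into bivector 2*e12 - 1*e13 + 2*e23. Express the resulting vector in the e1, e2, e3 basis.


Left contraction v _| B = <vB>_1 (grade-1 part of the geometric product vB).
Using e1_|e12 = e2, e2_|e12 = -e1, e1_|e13 = e3, e3_|e13 = -e1, e2_|e23 = e3, e3_|e23 = -e2:
e1 coeff: -v2*b12 - v3*b13 = -(2)*(2) - (-1)*(-1) = -5
e2 coeff: v1*b12 - v3*b23 = (2)*(2) - (-1)*(2) = 6
e3 coeff: v1*b13 + v2*b23 = (2)*(-1) + (2)*(2) = 2
v _| B = -5*e1 + 6*e2 + 2*e3


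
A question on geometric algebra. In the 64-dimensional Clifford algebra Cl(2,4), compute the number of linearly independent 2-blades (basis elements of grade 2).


Number of grade-k basis blades in Cl(p,q) with n = p + q is C(n, k).
n = 2 + 4 = 6
C(6, 2) = 6! / (2! * 4!)
= 720 / (2 * 24)
= 15


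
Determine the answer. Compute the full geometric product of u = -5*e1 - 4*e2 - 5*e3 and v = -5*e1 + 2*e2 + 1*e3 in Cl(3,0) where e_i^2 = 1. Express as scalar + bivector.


In Cl(3,0): e_i^2 = 1, e_ie_j = -e_je_i for i != j.
Scalar part = u . v = (-5)*(-5) + (-4)*2 + (-5)*1
= 25 + (-8) + (-5) = 12
e12 coeff = (-5)*2 - (-4)*(-5) = -10 - 20 = -30
e13 coeff = (-5)*1 - (-5)*(-5) = -5 - 25 = -30
e23 coeff = (-4)*1 - (-5)*2 = -4 - (-10) = 6
uv = 12 - 30*e12 - 30*e13 + 6*e23


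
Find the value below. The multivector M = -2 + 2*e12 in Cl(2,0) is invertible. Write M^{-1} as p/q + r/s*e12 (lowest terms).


M = -2 + 2*e12, where e12^2 = -1.
Since M commutes with its reverse ~M = a - b*e12, M * ~M = a^2 - b^2*e12^2 = a^2 + b^2.
So M^{-1} = ~M / (a^2 + b^2) = (a - b*e12)/(a^2 + b^2).
a^2 + b^2 = 4 + 4 = 8
Scalar part = -2/8 = -1/4
Bivector coeff = -2/8 = -1/4
M^{-1} = -1/4 - 1/4*e12


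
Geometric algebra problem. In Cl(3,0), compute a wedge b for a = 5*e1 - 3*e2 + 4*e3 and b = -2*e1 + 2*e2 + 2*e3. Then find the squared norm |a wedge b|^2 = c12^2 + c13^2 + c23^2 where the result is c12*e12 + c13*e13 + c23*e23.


a wedge b = (a1*b2 - a2*b1)*e12 + (a1*b3 - a3*b1)*e13 + (a2*b3 - a3*b2)*e23
e12 coeff: 5*2 - (-3)*(-2) = 10 - 6 = 4
e13 coeff: 5*2 - 4*(-2) = 10 - (-8) = 18
e23 coeff: (-3)*2 - 4*2 = -6 - 8 = -14
|a wedge b|^2 = 4^2 + 18^2 + (-14)^2
= 16 + 324 + 196
= 536


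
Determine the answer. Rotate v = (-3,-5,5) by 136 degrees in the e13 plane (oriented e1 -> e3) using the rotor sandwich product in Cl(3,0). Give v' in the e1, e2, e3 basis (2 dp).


Rotor R = cos(68deg) - sin(68deg)*e13
Rotation angle theta = 2 * 68 = 136 degrees in the e13 plane (e1 -> e3).
The component perpendicular to the plane (e2) is invariant: v'_2 = v2 = -5.00
cos(136deg) = -0.7193, sin(136deg) = 0.6947
v'_1 = v1*cos(theta) - v3*sin(theta) = -3*(-0.7193) - 5*0.6947 = -1.32
v'_3 = v1*sin(theta) + v3*cos(theta) = -3*0.6947 + 5*(-0.7193) = -5.68
v' = -1.32*e1 - 5.00*e2 - 5.68*e3


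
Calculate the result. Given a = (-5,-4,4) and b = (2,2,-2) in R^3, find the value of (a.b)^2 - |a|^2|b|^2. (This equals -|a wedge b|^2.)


a . b = (-5)*2 + (-4)*2 + 4*(-2)
= -10 + (-8) + (-8) = -26
|a|^2 = (-5)^2 + (-4)^2 + 4^2 = 57
|b|^2 = 2^2 + 2^2 + (-2)^2 = 12
(a.b)^2 = (-26)^2 = 676
|a|^2 * |b|^2 = 57 * 12 = 684
Result = 676 - 684 = -8


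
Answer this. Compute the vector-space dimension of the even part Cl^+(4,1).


Even subalgebra dimension = 2^(n-1)
n = 4 + 1 = 5
2^(5 - 1) = 2^4 = 16
Verification: sum of C(5,k) for even k = 1 + 10 + 5 = 16
Result = 16


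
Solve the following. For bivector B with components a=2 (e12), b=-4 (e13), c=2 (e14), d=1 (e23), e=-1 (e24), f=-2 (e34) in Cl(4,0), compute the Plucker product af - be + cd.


Plucker relation: af - be + cd
a*f = 2*(-2) = -4
b*e = (-4)*(-1) = 4
c*d = 2*1 = 2
af - be + cd = -4 - 4 + 2
= -6


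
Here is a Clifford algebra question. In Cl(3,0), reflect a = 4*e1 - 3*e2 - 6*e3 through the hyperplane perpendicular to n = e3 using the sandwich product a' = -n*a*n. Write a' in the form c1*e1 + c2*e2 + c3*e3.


Reflection formula: a' = -n*a*n, with n = e3 (unit vector, n^2 = 1).
For reflection through hyperplane perp to e3:
The component along e3 flips sign, others stay.
a = (4, -3, -6)
a' = (4, -3, 6)
a' = 4*e1 - 3*e2 + 6*e3


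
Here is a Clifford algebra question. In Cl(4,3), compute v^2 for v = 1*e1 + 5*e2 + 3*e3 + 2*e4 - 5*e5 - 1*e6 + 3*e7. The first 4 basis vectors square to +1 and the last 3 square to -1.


v^2 = sum of c_i^2 * e_i^2
Positive signature terms (e_i^2 = +1): 1^2 + 5^2 + 3^2 + 2^2 = 39
Negative signature terms (e_j^2 = -1): (-5)^2 + (-1)^2 + 3^2 = 35
v^2 = 39 - 35 = 4


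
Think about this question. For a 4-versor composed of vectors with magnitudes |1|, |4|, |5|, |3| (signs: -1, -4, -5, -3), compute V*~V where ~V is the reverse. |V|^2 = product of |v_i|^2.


Each vector v_i has |v_i|^2 = s_i^2
Squared scales: (-1)^2 = 1, (-4)^2 = 16, (-5)^2 = 25, (-3)^2 = 9
|V|^2 = 1 * 16 * 25 * 9
= 3600


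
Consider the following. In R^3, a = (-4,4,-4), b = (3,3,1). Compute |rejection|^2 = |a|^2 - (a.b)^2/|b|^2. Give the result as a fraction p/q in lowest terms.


|a|^2 = (-4)^2 + 4^2 + (-4)^2 = 48
|b|^2 = 3^2 + 3^2 + 1^2 = 19
a . b = (-4)*3 + 4*3 + (-4)*1 = -4
(a.b)^2 = (-4)^2 = 16
|rej|^2 = 48 - 16/19
= (912 - 16)/19
= 896/19
In lowest terms: 896/19


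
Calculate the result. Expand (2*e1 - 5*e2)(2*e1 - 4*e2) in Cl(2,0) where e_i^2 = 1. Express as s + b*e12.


Expand: (2*e1 - 5*e2)(2*e1 - 4*e2)
= 2*2*e1e1 + 2*(-4)*e1e2 + (-5)*2*e2e1 + (-5)*(-4)*e2e2
Using e1^2 = e2^2 = 1, e2e1 = -e1e2:
Scalar part s = 2*2 + (-5)*(-4) = 4 + 20 = 24
Bivector part b = 2*(-4) - (-5)*2 = -8 - (-10) = 2
uv = 24 + 2*e12
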